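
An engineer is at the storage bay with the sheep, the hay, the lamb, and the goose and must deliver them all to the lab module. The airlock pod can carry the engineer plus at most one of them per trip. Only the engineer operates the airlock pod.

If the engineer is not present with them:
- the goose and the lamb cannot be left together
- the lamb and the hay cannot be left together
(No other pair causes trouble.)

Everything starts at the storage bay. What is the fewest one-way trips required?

9

Counting alone: the engineer can take at most 1 across per trip to the lab module, so moving all 4 needs at least 4 loaded trips out, with a return between consecutive ones — at least 7 crossings.
The safety rule pushes this higher. Following every safe sequence of crossings, the most of the 4 that can be at the lab module as the airlock pod arrives there on crossing 7 is 3 — never all 4.
So no plan with fewer than 9 crossings exists, and this one achieves 9:
1. Engineer goes to the lab module with the lamb.
2. Engineer goes back to the storage bay alone.
3. Engineer goes to the lab module with the sheep.
4. Engineer goes back to the storage bay alone.
5. Engineer goes to the lab module with the hay.
6. Engineer goes back to the storage bay with the lamb.
7. Engineer goes to the lab module with the goose.
8. Engineer goes back to the storage bay alone.
9. Engineer goes to the lab module with the lamb.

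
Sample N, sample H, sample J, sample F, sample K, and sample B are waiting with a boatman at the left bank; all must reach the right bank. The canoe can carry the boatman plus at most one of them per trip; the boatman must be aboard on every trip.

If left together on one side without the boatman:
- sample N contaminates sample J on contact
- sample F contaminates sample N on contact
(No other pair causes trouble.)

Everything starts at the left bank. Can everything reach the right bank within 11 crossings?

No

Counting alone: the boatman can take at most 1 across per trip to the right bank, so moving all 6 needs at least 6 loaded trips out, with a return between consecutive ones — at least 11 crossings.
The safety rule pushes this higher. Following every safe sequence of crossings, the most of the 6 that can be at the right bank as the canoe arrives there on crossing 11 is 5 — never all 6.
So the move cannot be finished within 11 crossings. (The shortest complete plan takes 13:)
1. Boatman goes to the right bank with sample N.
2. Boatman goes back to the left bank alone.
3. Boatman goes to the right bank with sample H.
4. Boatman goes back to the left bank alone.
5. Boatman goes to the right bank with sample J.
6. Boatman goes back to the left bank with sample N.
7. Boatman goes to the right bank with sample F.
8. Boatman goes back to the left bank alone.
9. Boatman goes to the right bank with sample K.
10. Boatman goes back to the left bank alone.
11. Boatman goes to the right bank with sample B.
12. Boatman goes back to the left bank alone.
13. Boatman goes to the right bank with sample N.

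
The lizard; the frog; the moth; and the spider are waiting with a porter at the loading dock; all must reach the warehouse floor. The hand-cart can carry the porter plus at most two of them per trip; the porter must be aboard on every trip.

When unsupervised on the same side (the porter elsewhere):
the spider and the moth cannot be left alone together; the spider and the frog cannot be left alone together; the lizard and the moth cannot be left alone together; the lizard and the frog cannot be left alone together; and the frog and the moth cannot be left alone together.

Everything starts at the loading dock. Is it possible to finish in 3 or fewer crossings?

No

Counting alone: the porter can take at most 2 across per trip to the warehouse floor, so moving all 4 needs at least 2 loaded trips out, with a return between consecutive ones — at least 3 crossings.
The safety rule pushes this higher. Following every safe sequence of crossings, the most of the 4 that can be at the warehouse floor as the hand-cart arrives there on crossing 3 is 3 — never all 4.
So the move cannot be finished within 3 crossings. (The shortest complete plan takes 5:)
1. Porter goes to the warehouse floor with the frog and the moth.  [the loading dock: the lizard, the spider | the warehouse floor: the frog, the moth]
2. Porter goes back to the loading dock with the frog.  [the loading dock: the frog, the lizard, the spider | the warehouse floor: the moth]
3. Porter goes to the warehouse floor with the lizard and the spider.  [the loading dock: the frog | the warehouse floor: the lizard, the moth, the spider]
4. Porter goes back to the loading dock with the moth.  [the loading dock: the frog, the moth | the warehouse floor: the lizard, the spider]
5. Porter goes to the warehouse floor with the frog and the moth.  [the loading dock: — | the warehouse floor: the frog, the lizard, the moth, the spider]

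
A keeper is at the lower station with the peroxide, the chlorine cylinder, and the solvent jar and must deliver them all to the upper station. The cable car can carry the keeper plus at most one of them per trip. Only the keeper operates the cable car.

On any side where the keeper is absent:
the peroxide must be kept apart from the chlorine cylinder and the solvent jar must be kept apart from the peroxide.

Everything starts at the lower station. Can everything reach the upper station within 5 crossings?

No

Counting alone: the keeper can take at most 1 across per trip to the upper station, so moving all 3 needs at least 3 loaded trips out, with a return between consecutive ones — at least 5 crossings.
The safety rule pushes this higher. Following every safe sequence of crossings, the most of the 3 that can be at the upper station as the cable car arrives there on crossing 5 is 2 — never all 3.
So the move cannot be finished within 5 crossings. (The shortest complete plan takes 7:)
1. Keeper goes to the upper station with the peroxide.
2. Keeper goes back to the lower station alone.
3. Keeper goes to the upper station with the chlorine cylinder.
4. Keeper goes back to the lower station with the peroxide.
5. Keeper goes to the upper station with the solvent jar.
6. Keeper goes back to the lower station alone.
7. Keeper goes to the upper station with the peroxide.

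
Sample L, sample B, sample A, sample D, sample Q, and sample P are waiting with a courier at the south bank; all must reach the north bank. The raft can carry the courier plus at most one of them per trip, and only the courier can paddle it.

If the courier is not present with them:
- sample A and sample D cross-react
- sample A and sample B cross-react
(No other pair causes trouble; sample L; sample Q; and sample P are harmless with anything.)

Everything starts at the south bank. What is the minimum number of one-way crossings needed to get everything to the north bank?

13

Counting alone: the courier can take at most 1 across per trip to the north bank, so moving all 6 needs at least 6 loaded trips out, with a return between consecutive ones — at least 11 crossings.
The safety rule pushes this higher. Following every safe sequence of crossings, the most of the 6 that can be at the north bank as the raft arrives there on crossing 11 is 5 — never all 6.
So no plan with fewer than 13 crossings exists, and this one achieves 13:
1. Courier goes to the north bank with sample A.  [the south bank: sample B, sample D, sample L, sample P, sample Q | the north bank: sample A]
2. Courier goes back to the south bank alone.  [the south bank: sample B, sample D, sample L, sample P, sample Q | the north bank: sample A]
3. Courier goes to the north bank with sample L.  [the south bank: sample B, sample D, sample P, sample Q | the north bank: sample A, sample L]
4. Courier goes back to the south bank alone.  [the south bank: sample B, sample D, sample P, sample Q | the north bank: sample A, sample L]
5. Courier goes to the north bank with sample B.  [the south bank: sample D, sample P, sample Q | the north bank: sample A, sample B, sample L]
6. Courier goes back to the south bank with sample A.  [the south bank: sample A, sample D, sample P, sample Q | the north bank: sample B, sample L]
7. Courier goes to the north bank with sample D.  [the south bank: sample A, sample P, sample Q | the north bank: sample B, sample D, sample L]
8. Courier goes back to the south bank alone.  [the south bank: sample A, sample P, sample Q | the north bank: sample B, sample D, sample L]
9. Courier goes to the north bank with sample Q.  [the south bank: sample A, sample P | the north bank: sample B, sample D, sample L, sample Q]
10. Courier goes back to the south bank alone.  [the south bank: sample A, sample P | the north bank: sample B, sample D, sample L, sample Q]
11. Courier goes to the north bank with sample P.  [the south bank: sample A | the north bank: sample B, sample D, sample L, sample P, sample Q]
12. Courier goes back to the south bank alone.  [the south bank: sample A | the north bank: sample B, sample D, sample L, sample P, sample Q]
13. Courier goes to the north bank with sample A.  [the south bank: — | the north bank: sample A, sample B, sample D, sample L, sample P, sample Q]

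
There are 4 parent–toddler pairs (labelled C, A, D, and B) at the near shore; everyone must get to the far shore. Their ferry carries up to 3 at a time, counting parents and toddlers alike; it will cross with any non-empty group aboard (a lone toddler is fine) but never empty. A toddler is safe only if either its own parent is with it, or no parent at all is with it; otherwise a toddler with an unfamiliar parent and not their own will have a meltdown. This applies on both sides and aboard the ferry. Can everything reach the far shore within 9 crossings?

Yes — this plan uses 9 crossings (≤ 9):
1. parent C and toddler C cross → the far shore.
2. parent C crosses ← the near shore.
3. parent A, parent C, and toddler A cross → the far shore.
4. parent C and toddler C cross ← the near shore.
5. parent B, parent C, and parent D cross → the far shore.
6. toddler A crosses ← the near shore.
7. toddler A and toddler C cross → the far shore.
8. toddler C crosses ← the near shore.
9. toddler B, toddler C, and toddler D cross → the far shore.

Yes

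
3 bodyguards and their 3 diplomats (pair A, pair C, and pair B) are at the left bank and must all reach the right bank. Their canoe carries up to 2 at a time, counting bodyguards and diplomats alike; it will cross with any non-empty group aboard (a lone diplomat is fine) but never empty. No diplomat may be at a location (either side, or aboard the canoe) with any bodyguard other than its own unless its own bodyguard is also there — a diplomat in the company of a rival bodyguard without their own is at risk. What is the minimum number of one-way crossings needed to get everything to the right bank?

11

Counting alone: each trip to the right bank takes at most 2 across and each return brings at least 1 back, so after t trips out (and t−1 returns) at most 2t − (t−1) of the 6 are across; that first reaches 6 at t = 5, so at least 9 crossings are needed.
The safety rule pushes this higher. Following every safe sequence of crossings, the most of the 6 that can be at the right bank as the canoe arrives there on crossing 9 is 5 — never all 6.
So no plan with fewer than 11 crossings exists, and this one achieves 11:
1. bodyguard A and diplomat A cross → the right bank.
2. bodyguard A crosses ← the left bank.
3. diplomat B and diplomat C cross → the right bank.
4. diplomat A crosses ← the left bank.
5. bodyguard B and bodyguard C cross → the right bank.
6. bodyguard C and diplomat C cross ← the left bank.
7. bodyguard A and bodyguard C cross → the right bank.
8. diplomat B crosses ← the left bank.
9. diplomat A and diplomat C cross → the right bank.
10. bodyguard B crosses ← the left bank.
11. bodyguard B and diplomat B cross → the right bank.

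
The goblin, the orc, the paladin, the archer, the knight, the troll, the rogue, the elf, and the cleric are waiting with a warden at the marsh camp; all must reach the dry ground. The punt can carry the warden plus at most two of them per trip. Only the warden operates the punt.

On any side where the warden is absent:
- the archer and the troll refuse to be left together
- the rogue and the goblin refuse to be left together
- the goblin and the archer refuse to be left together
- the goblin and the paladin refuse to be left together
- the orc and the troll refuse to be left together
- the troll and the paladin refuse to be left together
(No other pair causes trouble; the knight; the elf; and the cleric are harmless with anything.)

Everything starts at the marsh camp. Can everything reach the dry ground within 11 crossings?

Yes

Yes — this plan uses 11 crossings (≤ 11):
1. Warden goes to the dry ground with the goblin and the troll.
2. Warden goes back to the marsh camp alone.
3. Warden goes to the dry ground with the orc.
4. Warden goes back to the marsh camp with the troll.
5. Warden goes to the dry ground with the archer and the paladin.
6. Warden goes back to the marsh camp with the goblin.
7. Warden goes to the dry ground with the knight and the rogue.
8. Warden goes back to the marsh camp alone.
9. Warden goes to the dry ground with the cleric and the elf.
10. Warden goes back to the marsh camp alone.
11. Warden goes to the dry ground with the goblin and the troll.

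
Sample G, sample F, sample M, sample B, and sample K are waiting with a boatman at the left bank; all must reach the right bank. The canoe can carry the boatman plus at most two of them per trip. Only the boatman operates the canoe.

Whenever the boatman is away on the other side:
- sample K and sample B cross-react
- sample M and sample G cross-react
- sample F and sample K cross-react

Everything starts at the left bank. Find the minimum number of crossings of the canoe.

Counting alone: the boatman can take at most 2 across per trip to the right bank, so moving all 5 needs at least 3 loaded trips out, with a return between consecutive ones — at least 5 crossings.
The plan below uses exactly 5 crossings, so it is optimal:
1. Boatman goes to the right bank with sample G and sample K.
2. Boatman goes back to the left bank alone.
3. Boatman goes to the right bank with sample B and sample F.
4. Boatman goes back to the left bank with sample K.
5. Boatman goes to the right bank with sample K and sample M.

5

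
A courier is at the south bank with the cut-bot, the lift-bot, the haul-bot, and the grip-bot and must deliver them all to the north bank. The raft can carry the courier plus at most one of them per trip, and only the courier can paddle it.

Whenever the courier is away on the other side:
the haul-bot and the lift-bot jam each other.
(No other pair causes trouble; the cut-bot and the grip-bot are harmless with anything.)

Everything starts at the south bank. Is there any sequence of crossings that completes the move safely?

1. Courier goes to the north bank with the lift-bot.
2. Courier goes back to the south bank alone.
3. Courier goes to the north bank with the cut-bot.
4. Courier goes back to the south bank alone.
5. Courier goes to the north bank with the grip-bot.
6. Courier goes back to the south bank alone.
7. Courier goes to the north bank with the haul-bot.

Yes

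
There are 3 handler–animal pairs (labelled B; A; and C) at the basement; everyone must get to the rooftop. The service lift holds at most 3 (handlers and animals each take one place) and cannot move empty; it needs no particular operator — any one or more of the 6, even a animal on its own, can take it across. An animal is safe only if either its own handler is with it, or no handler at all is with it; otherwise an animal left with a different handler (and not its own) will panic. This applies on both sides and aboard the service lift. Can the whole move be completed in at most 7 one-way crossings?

Yes — this plan uses 5 crossings (≤ 7):
1. animal B and handler B cross → the rooftop.
2. handler B crosses ← the basement.
3. handler A, handler B, and handler C cross → the rooftop.
4. animal B crosses ← the basement.
5. animal A, animal B, and animal C cross → the rooftop.

Yes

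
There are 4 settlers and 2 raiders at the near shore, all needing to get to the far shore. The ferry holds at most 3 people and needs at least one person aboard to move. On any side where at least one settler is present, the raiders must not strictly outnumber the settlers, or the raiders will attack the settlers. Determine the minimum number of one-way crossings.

5

Counting alone: each trip to the far shore takes at most 3 across and each return brings at least 1 back, so after t trips out (and t−1 returns) at most 3t − (t−1) of the 6 are across; that first reaches 6 at t = 3, so at least 5 crossings are needed.
The plan below uses exactly 5 crossings, so it is optimal:
1. 2 raiders → the far shore.  (the near shore: 4S 0R; the far shore: 0S 2R)
2. 1 raider ← the near shore.  (the near shore: 4S 1R; the far shore: 0S 1R)
3. 2 settlers and 1 raider → the far shore.  (the near shore: 2S 0R; the far shore: 2S 2R)
4. 1 raider ← the near shore.  (the near shore: 2S 1R; the far shore: 2S 1R)
5. 2 settlers and 1 raider → the far shore.  (the near shore: 0S 0R; the far shore: 4S 2R)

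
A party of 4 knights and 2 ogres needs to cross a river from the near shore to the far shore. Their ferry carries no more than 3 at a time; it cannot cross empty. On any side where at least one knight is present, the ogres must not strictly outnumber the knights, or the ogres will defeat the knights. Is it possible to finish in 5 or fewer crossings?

Yes — this plan uses 5 crossings (≤ 5):
1. 2 ogres → the far shore.  (the near shore: 4K 0O; the far shore: 0K 2O)
2. 1 ogre ← the near shore.  (the near shore: 4K 1O; the far shore: 0K 1O)
3. 2 knights and 1 ogre → the far shore.  (the near shore: 2K 0O; the far shore: 2K 2O)
4. 1 ogre ← the near shore.  (the near shore: 2K 1O; the far shore: 2K 1O)
5. 2 knights and 1 ogre → the far shore.  (the near shore: 0K 0O; the far shore: 4K 2O)

Yes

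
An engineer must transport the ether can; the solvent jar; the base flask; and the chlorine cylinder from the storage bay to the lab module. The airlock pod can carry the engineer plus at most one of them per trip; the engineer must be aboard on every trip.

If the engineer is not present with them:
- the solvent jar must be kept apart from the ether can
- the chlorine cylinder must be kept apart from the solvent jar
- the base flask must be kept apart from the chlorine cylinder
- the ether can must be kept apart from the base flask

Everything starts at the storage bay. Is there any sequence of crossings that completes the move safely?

Whatever the first load, the items left behind include a forbidden pair without the engineer. No opening move is safe, so no plan exists.

No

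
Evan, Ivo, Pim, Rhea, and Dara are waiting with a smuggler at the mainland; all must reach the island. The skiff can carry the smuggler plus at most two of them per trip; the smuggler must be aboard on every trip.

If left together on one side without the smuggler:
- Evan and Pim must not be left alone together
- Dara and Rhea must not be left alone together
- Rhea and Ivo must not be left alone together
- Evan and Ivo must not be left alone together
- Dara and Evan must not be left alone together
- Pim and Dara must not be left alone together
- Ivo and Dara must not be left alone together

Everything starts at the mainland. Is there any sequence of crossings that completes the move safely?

Whatever the first load, the items left behind include a forbidden pair without the smuggler. No opening move is safe, so no plan exists.

No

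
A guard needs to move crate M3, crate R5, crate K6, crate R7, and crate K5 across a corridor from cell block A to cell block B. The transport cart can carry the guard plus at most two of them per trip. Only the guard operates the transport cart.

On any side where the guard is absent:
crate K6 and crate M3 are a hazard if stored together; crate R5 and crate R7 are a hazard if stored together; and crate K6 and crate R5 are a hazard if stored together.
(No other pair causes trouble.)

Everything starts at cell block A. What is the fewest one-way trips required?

Counting alone: the guard can take at most 2 across per trip to cell block B, so moving all 5 needs at least 3 loaded trips out, with a return between consecutive ones — at least 5 crossings.
The plan below uses exactly 5 crossings, so it is optimal:
1. Guard goes to cell block B with crate M3 and crate R5.  [cell block A: crate K5, crate K6, crate R7 | cell block B: crate M3, crate R5]
2. Guard goes back to cell block A alone.  [cell block A: crate K5, crate K6, crate R7 | cell block B: crate M3, crate R5]
3. Guard goes to cell block B with crate K5.  [cell block A: crate K6, crate R7 | cell block B: crate K5, crate M3, crate R5]
4. Guard goes back to cell block A alone.  [cell block A: crate K6, crate R7 | cell block B: crate K5, crate M3, crate R5]
5. Guard goes to cell block B with crate K6 and crate R7.  [cell block A: — | cell block B: crate K5, crate K6, crate M3, crate R5, crate R7]

5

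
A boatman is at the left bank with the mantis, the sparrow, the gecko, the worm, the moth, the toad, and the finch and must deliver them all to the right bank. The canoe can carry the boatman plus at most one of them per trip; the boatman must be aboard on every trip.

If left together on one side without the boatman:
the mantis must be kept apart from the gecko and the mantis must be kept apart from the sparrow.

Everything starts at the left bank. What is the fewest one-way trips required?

15

Counting alone: the boatman can take at most 1 across per trip to the right bank, so moving all 7 needs at least 7 loaded trips out, with a return between consecutive ones — at least 13 crossings.
The safety rule pushes this higher. Following every safe sequence of crossings, the most of the 7 that can be at the right bank as the canoe arrives there on crossing 13 is 6 — never all 7.
So no plan with fewer than 15 crossings exists, and this one achieves 15:
1. Boatman goes to the right bank with the mantis.  [the left bank: the finch, the gecko, the moth, the sparrow, the toad, the worm | the right bank: the mantis]
2. Boatman goes back to the left bank alone.  [the left bank: the finch, the gecko, the moth, the sparrow, the toad, the worm | the right bank: the mantis]
3. Boatman goes to the right bank with the sparrow.  [the left bank: the finch, the gecko, the moth, the toad, the worm | the right bank: the mantis, the sparrow]
4. Boatman goes back to the left bank with the mantis.  [the left bank: the finch, the gecko, the mantis, the moth, the toad, the worm | the right bank: the sparrow]
5. Boatman goes to the right bank with the gecko.  [the left bank: the finch, the mantis, the moth, the toad, the worm | the right bank: the gecko, the sparrow]
6. Boatman goes back to the left bank alone.  [the left bank: the finch, the mantis, the moth, the toad, the worm | the right bank: the gecko, the sparrow]
7. Boatman goes to the right bank with the worm.  [the left bank: the finch, the mantis, the moth, the toad | the right bank: the gecko, the sparrow, the worm]
8. Boatman goes back to the left bank alone.  [the left bank: the finch, the mantis, the moth, the toad | the right bank: the gecko, the sparrow, the worm]
9. Boatman goes to the right bank with the moth.  [the left bank: the finch, the mantis, the toad | the right bank: the gecko, the moth, the sparrow, the worm]
10. Boatman goes back to the left bank alone.  [the left bank: the finch, the mantis, the toad | the right bank: the gecko, the moth, the sparrow, the worm]
11. Boatman goes to the right bank with the toad.  [the left bank: the finch, the mantis | the right bank: the gecko, the moth, the sparrow, the toad, the worm]
12. Boatman goes back to the left bank alone.  [the left bank: the finch, the mantis | the right bank: the gecko, the moth, the sparrow, the toad, the worm]
13. Boatman goes to the right bank with the finch.  [the left bank: the mantis | the right bank: the finch, the gecko, the moth, the sparrow, the toad, the worm]
14. Boatman goes back to the left bank alone.  [the left bank: the mantis | the right bank: the finch, the gecko, the moth, the sparrow, the toad, the worm]
15. Boatman goes to the right bank with the mantis.  [the left bank: — | the right bank: the finch, the gecko, the mantis, the moth, the sparrow, the toad, the worm]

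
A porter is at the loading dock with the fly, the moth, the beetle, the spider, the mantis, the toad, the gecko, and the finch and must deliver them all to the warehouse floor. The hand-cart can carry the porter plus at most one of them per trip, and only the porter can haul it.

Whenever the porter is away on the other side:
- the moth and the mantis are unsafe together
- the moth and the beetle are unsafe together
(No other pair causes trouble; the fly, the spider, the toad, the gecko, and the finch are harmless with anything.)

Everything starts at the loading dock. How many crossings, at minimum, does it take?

Counting alone: the porter can take at most 1 across per trip to the warehouse floor, so moving all 8 needs at least 8 loaded trips out, with a return between consecutive ones — at least 15 crossings.
The safety rule pushes this higher. Following every safe sequence of crossings, the most of the 8 that can be at the warehouse floor as the hand-cart arrives there on crossing 15 is 7 — never all 8.
So no plan with fewer than 17 crossings exists, and this one achieves 17:
1. Porter goes to the warehouse floor with the moth.
2. Porter goes back to the loading dock alone.
3. Porter goes to the warehouse floor with the fly.
4. Porter goes back to the loading dock alone.
5. Porter goes to the warehouse floor with the beetle.
6. Porter goes back to the loading dock with the moth.
7. Porter goes to the warehouse floor with the mantis.
8. Porter goes back to the loading dock alone.
9. Porter goes to the warehouse floor with the spider.
10. Porter goes back to the loading dock alone.
11. Porter goes to the warehouse floor with the toad.
12. Porter goes back to the loading dock alone.
13. Porter goes to the warehouse floor with the gecko.
14. Porter goes back to the loading dock alone.
15. Porter goes to the warehouse floor with the finch.
16. Porter goes back to the loading dock alone.
17. Porter goes to the warehouse floor with the moth.

17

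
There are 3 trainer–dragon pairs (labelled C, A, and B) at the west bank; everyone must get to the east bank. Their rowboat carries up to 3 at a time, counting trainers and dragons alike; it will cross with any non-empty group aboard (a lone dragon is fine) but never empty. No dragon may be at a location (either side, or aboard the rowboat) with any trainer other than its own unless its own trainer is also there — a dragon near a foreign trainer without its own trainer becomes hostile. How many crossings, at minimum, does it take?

Counting alone: each trip to the east bank takes at most 3 across and each return brings at least 1 back, so after t trips out (and t−1 returns) at most 3t − (t−1) of the 6 are across; that first reaches 6 at t = 3, so at least 5 crossings are needed.
The plan below uses exactly 5 crossings, so it is optimal:
1. dragon C and trainer C cross → the east bank.
2. trainer C crosses ← the west bank.
3. trainer A, trainer B, and trainer C cross → the east bank.
4. dragon C crosses ← the west bank.
5. dragon A, dragon B, and dragon C cross → the east bank.

5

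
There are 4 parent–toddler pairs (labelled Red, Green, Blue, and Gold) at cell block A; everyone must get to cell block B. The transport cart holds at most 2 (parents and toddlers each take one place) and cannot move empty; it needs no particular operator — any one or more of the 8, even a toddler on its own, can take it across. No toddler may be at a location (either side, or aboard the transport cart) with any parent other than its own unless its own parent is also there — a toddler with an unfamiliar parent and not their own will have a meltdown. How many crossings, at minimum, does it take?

impossible

Following every safe sequence of crossings from the start, the most of the 8 that can be at cell block B as the transport cart arrives there on crossings 1, 3, 5 is 2, 3, 4 respectively; the best ever achieved is 4 of 8.
From crossing 7 on, no configuration arises that was not already reachable earlier: only 44 distinct safe configurations (who is on which side, and where the transport cart is) can ever be reached, none of them has everyone across, and every continuation just revisits them. So no valid plan exists.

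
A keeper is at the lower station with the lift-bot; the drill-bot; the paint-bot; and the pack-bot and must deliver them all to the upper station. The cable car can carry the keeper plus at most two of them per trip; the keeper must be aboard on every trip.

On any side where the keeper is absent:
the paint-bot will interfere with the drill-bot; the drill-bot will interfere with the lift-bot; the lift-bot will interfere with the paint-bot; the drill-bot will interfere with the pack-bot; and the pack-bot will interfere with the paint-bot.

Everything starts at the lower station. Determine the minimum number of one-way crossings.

Counting alone: the keeper can take at most 2 across per trip to the upper station, so moving all 4 needs at least 2 loaded trips out, with a return between consecutive ones — at least 3 crossings.
The safety rule pushes this higher. Following every safe sequence of crossings, the most of the 4 that can be at the upper station as the cable car arrives there on crossing 3 is 3 — never all 4.
So no plan with fewer than 5 crossings exists, and this one achieves 5:
1. Keeper goes to the upper station with the drill-bot and the paint-bot.
2. Keeper goes back to the lower station with the drill-bot.
3. Keeper goes to the upper station with the lift-bot and the pack-bot.
4. Keeper goes back to the lower station with the paint-bot.
5. Keeper goes to the upper station with the drill-bot and the paint-bot.

5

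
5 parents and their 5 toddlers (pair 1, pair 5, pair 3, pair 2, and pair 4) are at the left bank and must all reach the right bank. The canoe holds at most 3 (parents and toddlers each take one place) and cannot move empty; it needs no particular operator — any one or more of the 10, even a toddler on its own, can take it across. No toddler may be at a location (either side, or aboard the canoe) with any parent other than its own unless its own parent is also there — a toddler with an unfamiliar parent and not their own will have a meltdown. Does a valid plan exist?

1. parent 1 and toddler 1 cross → the right bank.
2. parent 1 crosses ← the left bank.
3. toddler 2, toddler 3, and toddler 5 cross → the right bank.
4. toddler 1 crosses ← the left bank.
5. parent 2, parent 3, and parent 5 cross → the right bank.
6. parent 5 and toddler 5 cross ← the left bank.
7. parent 1, parent 4, and parent 5 cross → the right bank.
8. toddler 3 crosses ← the left bank.
9. toddler 1 and toddler 5 cross → the right bank.
10. toddler 1 crosses ← the left bank.
11. toddler 1, toddler 3, and toddler 4 cross → the right bank.

Yes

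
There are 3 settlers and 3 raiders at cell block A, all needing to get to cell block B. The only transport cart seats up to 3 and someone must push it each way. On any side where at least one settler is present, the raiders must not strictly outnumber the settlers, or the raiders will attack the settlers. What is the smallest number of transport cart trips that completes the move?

5

Counting alone: each trip to cell block B takes at most 3 across and each return brings at least 1 back, so after t trips out (and t−1 returns) at most 3t − (t−1) of the 6 are across; that first reaches 6 at t = 3, so at least 5 crossings are needed.
The plan below uses exactly 5 crossings, so it is optimal:
1. 2 raiders → cell block B.  (cell block A: 3S 1R; cell block B: 0S 2R)
2. 1 raider ← cell block A.  (cell block A: 3S 2R; cell block B: 0S 1R)
3. 3 settlers → cell block B.  (cell block A: 0S 2R; cell block B: 3S 1R)
4. 1 raider ← cell block A.  (cell block A: 0S 3R; cell block B: 3S 0R)
5. 3 raiders → cell block B.  (cell block A: 0S 0R; cell block B: 3S 3R)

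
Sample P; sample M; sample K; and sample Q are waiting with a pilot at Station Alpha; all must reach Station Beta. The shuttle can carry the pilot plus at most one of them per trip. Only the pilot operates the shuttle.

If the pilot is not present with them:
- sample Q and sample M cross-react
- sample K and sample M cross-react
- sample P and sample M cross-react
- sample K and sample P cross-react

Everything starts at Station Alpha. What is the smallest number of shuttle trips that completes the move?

Whatever the first load, the items left behind include a forbidden pair without the pilot. No opening move is safe, so no plan exists.

impossible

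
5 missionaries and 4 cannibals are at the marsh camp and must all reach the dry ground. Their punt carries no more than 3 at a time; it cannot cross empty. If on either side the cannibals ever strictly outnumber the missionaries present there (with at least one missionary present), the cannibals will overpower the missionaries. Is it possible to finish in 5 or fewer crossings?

Counting alone: each trip to the dry ground takes at most 3 across and each return brings at least 1 back, so after t trips out (and t−1 returns) at most 3t − (t−1) of the 9 are across; that first reaches 9 at t = 4, so at least 7 crossings are needed.
Since 5 < 7, 5 crossings cannot be enough. (The shortest complete plan in fact takes 7:)
1. 3 cannibals → the dry ground.  (the marsh camp: 5M 1C; the dry ground: 0M 3C)
2. 1 cannibal ← the marsh camp.  (the marsh camp: 5M 2C; the dry ground: 0M 2C)
3. 3 missionaries → the dry ground.  (the marsh camp: 2M 2C; the dry ground: 3M 2C)
4. 1 missionary ← the marsh camp.  (the marsh camp: 3M 2C; the dry ground: 2M 2C)
5. 2 missionaries and 1 cannibal → the dry ground.  (the marsh camp: 1M 1C; the dry ground: 4M 3C)
6. 1 missionary ← the marsh camp.  (the marsh camp: 2M 1C; the dry ground: 3M 3C)
7. 2 missionaries and 1 cannibal → the dry ground.  (the marsh camp: 0M 0C; the dry ground: 5M 4C)

No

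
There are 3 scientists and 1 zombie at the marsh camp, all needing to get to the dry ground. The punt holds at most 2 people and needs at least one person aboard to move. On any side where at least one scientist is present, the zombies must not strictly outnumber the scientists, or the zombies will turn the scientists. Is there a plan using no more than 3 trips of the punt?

No

Counting alone: each trip to the dry ground takes at most 2 across and each return brings at least 1 back, so after t trips out (and t−1 returns) at most 2t − (t−1) of the 4 are across; that first reaches 4 at t = 3, so at least 5 crossings are needed.
Since 3 < 5, 3 crossings cannot be enough. (The shortest complete plan in fact takes 5:)
1. 1 scientist and 1 zombie → the dry ground.  (the marsh camp: 2S 0Z; the dry ground: 1S 1Z)
2. 1 zombie ← the marsh camp.  (the marsh camp: 2S 1Z; the dry ground: 1S 0Z)
3. 1 scientist and 1 zombie → the dry ground.  (the marsh camp: 1S 0Z; the dry ground: 2S 1Z)
4. 1 zombie ← the marsh camp.  (the marsh camp: 1S 1Z; the dry ground: 2S 0Z)
5. 1 scientist and 1 zombie → the dry ground.  (the marsh camp: 0S 0Z; the dry ground: 3S 1Z)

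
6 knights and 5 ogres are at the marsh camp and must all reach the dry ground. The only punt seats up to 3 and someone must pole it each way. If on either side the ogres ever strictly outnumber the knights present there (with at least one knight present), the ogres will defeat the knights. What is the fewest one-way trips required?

Counting alone: each trip to the dry ground takes at most 3 across and each return brings at least 1 back, so after t trips out (and t−1 returns) at most 3t − (t−1) of the 11 are across; that first reaches 11 at t = 5, so at least 9 crossings are needed.
The plan below uses exactly 9 crossings, so it is optimal:
1. 3 ogres → the dry ground.  (the marsh camp: 6K 2O; the dry ground: 0K 3O)
2. 1 ogre ← the marsh camp.  (the marsh camp: 6K 3O; the dry ground: 0K 2O)
3. 3 knights → the dry ground.  (the marsh camp: 3K 3O; the dry ground: 3K 2O)
4. 1 knight ← the marsh camp.  (the marsh camp: 4K 3O; the dry ground: 2K 2O)
5. 2 knights and 1 ogre → the dry ground.  (the marsh camp: 2K 2O; the dry ground: 4K 3O)
6. 1 knight ← the marsh camp.  (the marsh camp: 3K 2O; the dry ground: 3K 3O)
7. 2 knights and 1 ogre → the dry ground.  (the marsh camp: 1K 1O; the dry ground: 5K 4O)
8. 1 knight ← the marsh camp.  (the marsh camp: 2K 1O; the dry ground: 4K 4O)
9. 2 knights and 1 ogre → the dry ground.  (the marsh camp: 0K 0O; the dry ground: 6K 5O)

9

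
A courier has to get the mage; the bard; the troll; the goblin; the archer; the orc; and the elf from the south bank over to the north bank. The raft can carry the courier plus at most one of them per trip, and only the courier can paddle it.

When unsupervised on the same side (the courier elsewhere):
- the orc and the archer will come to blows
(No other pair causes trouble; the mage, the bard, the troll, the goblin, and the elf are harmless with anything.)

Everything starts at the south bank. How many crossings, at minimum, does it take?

Counting alone: the courier can take at most 1 across per trip to the north bank, so moving all 7 needs at least 7 loaded trips out, with a return between consecutive ones — at least 13 crossings.
The plan below uses exactly 13 crossings, so it is optimal:
1. Courier goes to the north bank with the archer.  [the south bank: the bard, the elf, the goblin, the mage, the orc, the troll | the north bank: the archer]
2. Courier goes back to the south bank alone.  [the south bank: the bard, the elf, the goblin, the mage, the orc, the troll | the north bank: the archer]
3. Courier goes to the north bank with the mage.  [the south bank: the bard, the elf, the goblin, the orc, the troll | the north bank: the archer, the mage]
4. Courier goes back to the south bank alone.  [the south bank: the bard, the elf, the goblin, the orc, the troll | the north bank: the archer, the mage]
5. Courier goes to the north bank with the bard.  [the south bank: the elf, the goblin, the orc, the troll | the north bank: the archer, the bard, the mage]
6. Courier goes back to the south bank alone.  [the south bank: the elf, the goblin, the orc, the troll | the north bank: the archer, the bard, the mage]
7. Courier goes to the north bank with the troll.  [the south bank: the elf, the goblin, the orc | the north bank: the archer, the bard, the mage, the troll]
8. Courier goes back to the south bank alone.  [the south bank: the elf, the goblin, the orc | the north bank: the archer, the bard, the mage, the troll]
9. Courier goes to the north bank with the goblin.  [the south bank: the elf, the orc | the north bank: the archer, the bard, the goblin, the mage, the troll]
10. Courier goes back to the south bank alone.  [the south bank: the elf, the orc | the north bank: the archer, the bard, the goblin, the mage, the troll]
11. Courier goes to the north bank with the elf.  [the south bank: the orc | the north bank: the archer, the bard, the elf, the goblin, the mage, the troll]
12. Courier goes back to the south bank alone.  [the south bank: the orc | the north bank: the archer, the bard, the elf, the goblin, the mage, the troll]
13. Courier goes to the north bank with the orc.  [the south bank: — | the north bank: the archer, the bard, the elf, the goblin, the mage, the orc, the troll]

13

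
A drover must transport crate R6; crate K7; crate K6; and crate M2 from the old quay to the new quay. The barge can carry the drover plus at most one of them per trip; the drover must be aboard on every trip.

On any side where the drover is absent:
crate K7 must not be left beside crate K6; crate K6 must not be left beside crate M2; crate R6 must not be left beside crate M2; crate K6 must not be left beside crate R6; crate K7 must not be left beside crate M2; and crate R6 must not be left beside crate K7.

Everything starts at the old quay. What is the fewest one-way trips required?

Whatever the first load, the items left behind include a forbidden pair without the drover. No opening move is safe, so no plan exists.

impossible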